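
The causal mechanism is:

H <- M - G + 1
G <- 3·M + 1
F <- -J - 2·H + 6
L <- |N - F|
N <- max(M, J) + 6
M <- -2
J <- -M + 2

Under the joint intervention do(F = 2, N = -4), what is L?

Setting F = 2, N = -4 by intervention discards those variables' equations.
L = |N - F|  [with N=-4, F=2]  = 6

6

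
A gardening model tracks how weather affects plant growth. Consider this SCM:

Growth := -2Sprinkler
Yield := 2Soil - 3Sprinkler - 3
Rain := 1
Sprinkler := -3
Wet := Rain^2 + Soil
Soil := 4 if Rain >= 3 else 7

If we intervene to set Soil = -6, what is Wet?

The intervention breaks the incoming arrows to Soil: Soil := 4 if Rain >= 3 else 7 no longer applies, and Soil = -6.
Wet = Rain^2 + Soil  [with Rain=1, Soil=-6]  = -5

-5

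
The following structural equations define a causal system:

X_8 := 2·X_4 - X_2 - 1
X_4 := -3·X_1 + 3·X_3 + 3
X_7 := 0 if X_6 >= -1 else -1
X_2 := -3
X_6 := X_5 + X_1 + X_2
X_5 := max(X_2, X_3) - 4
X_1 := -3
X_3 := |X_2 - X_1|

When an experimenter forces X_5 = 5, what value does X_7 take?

0

Under do(X_5=5), the mechanism X_5 := max(X_2, X_3) - 4 is discarded; X_5 is fixed at 5.
X_6 = X_5 + X_1 + X_2  [with X_5=5, X_1=-3, X_2=-3]  = -1
X_7 = 0 if X_6 >= -1 else -1  [with X_6=-1]  = 0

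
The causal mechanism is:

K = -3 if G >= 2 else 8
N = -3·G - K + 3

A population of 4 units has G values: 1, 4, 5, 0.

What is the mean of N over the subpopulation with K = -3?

Conditioning on K=-3 selects the 2 unit(s) with G ∈ {4, 5}. Their N values: -6, -9. Mean = -7.5.

-7.5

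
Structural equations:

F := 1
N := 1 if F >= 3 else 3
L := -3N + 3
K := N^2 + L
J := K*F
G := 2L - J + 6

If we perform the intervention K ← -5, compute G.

Under do(K=-5), the mechanism K := N^2 + L is discarded; K is fixed at -5.
N = 1 if F >= 3 else 3  [with F=1]  = 3
L = -3N + 3  [with N=3]  = -6
J = K*F  [with K=-5, F=1]  = -5
G = 2L - J + 6  [with L=-6, J=-5]  = -1

-1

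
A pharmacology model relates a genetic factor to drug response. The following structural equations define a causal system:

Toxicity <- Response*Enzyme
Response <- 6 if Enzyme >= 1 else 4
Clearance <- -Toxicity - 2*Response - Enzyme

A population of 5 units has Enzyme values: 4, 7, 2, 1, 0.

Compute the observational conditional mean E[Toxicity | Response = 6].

Observing Response=6 restricts to units where Response's equation naturally yields 6: Enzyme ∈ {4, 7, 2, 1}. In that subpopulation Toxicity = 24, 42, 12, 6, mean 21.

21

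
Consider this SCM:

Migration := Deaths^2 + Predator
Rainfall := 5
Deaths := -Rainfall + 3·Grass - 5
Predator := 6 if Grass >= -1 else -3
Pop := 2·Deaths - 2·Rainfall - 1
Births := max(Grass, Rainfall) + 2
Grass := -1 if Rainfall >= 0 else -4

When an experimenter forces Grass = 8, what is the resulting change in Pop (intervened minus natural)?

Under do(Grass=8), the mechanism Grass := -1 if Rainfall >= 0 else -4 is discarded; Grass is fixed at 8.
Deaths = -Rainfall + 3·Grass - 5  [with Rainfall=5, Grass=8]  = 14
Pop = 2·Deaths - 2·Rainfall - 1  [with Deaths=14, Rainfall=5]  = 17
Without intervention: Grass = -1 if Rainfall >= 0 else -4  [with Rainfall=5]  = -1; Deaths = -Rainfall + 3·Grass - 5  [with Rainfall=5, Grass=-1]  = -13; Pop = 2·Deaths - 2·Rainfall - 1  [with Deaths=-13, Rainfall=5]  = -37.
Change = 17 − (-37) = 54.

54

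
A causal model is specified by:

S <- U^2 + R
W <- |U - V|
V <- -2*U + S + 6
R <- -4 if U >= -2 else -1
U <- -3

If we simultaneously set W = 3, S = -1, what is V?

Under do(W = 3, S = -1), each intervened variable's structural equation is replaced by its fixed value.
V = -2*U + S + 6  [with U=-3, S=-1]  = 11

11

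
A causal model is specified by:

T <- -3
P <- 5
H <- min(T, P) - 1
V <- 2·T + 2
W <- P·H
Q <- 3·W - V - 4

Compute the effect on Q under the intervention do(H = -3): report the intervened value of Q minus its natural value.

15

The intervention breaks the incoming arrows to H: H <- min(T, P) - 1 no longer applies, and H = -3.
V = 2·T + 2  [with T=-3]  = -4
W = P·H  [with P=5, H=-3]  = -15
Q = 3·W - V - 4  [with W=-15, V=-4]  = -45
Without intervention: H = min(T, P) - 1  [with T=-3, P=5]  = -4; V = 2·T + 2  [with T=-3]  = -4; W = P·H  [with P=5, H=-4]  = -20; Q = 3·W - V - 4  [with W=-20, V=-4]  = -60.
Change = -45 − (-60) = 15.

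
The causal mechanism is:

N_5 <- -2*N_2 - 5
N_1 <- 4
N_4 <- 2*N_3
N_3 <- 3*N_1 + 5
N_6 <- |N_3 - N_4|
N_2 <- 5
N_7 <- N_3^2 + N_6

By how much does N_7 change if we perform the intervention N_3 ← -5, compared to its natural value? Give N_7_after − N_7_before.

-276

The intervention breaks the incoming arrows to N_3: N_3 <- 3*N_1 + 5 no longer applies, and N_3 = -5.
N_4 = 2*N_3  [with N_3=-5]  = -10
N_6 = |N_3 - N_4|  [with N_3=-5, N_4=-10]  = 5
N_7 = N_3^2 + N_6  [with N_3=-5, N_6=5]  = 30
Without intervention: N_3 = 3*N_1 + 5  [with N_1=4]  = 17; N_4 = 2*N_3  [with N_3=17]  = 34; N_6 = |N_3 - N_4|  [with N_3=17, N_4=34]  = 17; N_7 = N_3^2 + N_6  [with N_3=17, N_6=17]  = 306.
Change = 30 − 306 = -276.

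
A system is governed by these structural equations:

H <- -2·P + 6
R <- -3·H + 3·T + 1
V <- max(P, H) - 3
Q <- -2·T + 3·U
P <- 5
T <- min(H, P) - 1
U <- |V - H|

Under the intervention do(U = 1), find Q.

Intervening sets U = 1 and removes its equation (U <- |V - H|).
H = -2·P + 6  [with P=5]  = -4
T = min(H, P) - 1  [with H=-4, P=5]  = -5
Q = -2·T + 3·U  [with T=-5, U=1]  = 13

13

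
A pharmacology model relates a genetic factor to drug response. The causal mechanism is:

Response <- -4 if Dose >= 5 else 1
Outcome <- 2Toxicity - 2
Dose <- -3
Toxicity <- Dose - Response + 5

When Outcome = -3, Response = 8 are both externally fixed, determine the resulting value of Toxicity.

Setting Outcome = -3, Response = 8 by intervention discards those variables' equations.
Toxicity = Dose - Response + 5  [with Dose=-3, Response=8]  = -6

-6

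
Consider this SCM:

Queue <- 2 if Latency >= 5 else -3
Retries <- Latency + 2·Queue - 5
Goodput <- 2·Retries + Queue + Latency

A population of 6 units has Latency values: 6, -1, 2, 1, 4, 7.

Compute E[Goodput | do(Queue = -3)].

The intervention sets Queue=-3 in all 6 units regardless of Latency. Recomputing Goodput per unit gives -7, -28, -19, -22, -13, -4; average -15.5.

-15.5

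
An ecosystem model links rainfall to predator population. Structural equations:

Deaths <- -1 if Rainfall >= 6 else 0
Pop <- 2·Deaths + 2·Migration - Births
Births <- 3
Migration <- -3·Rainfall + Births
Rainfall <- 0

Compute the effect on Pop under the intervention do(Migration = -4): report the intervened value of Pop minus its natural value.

Intervening sets Migration = -4 and removes its equation (Migration <- -3·Rainfall + Births).
Deaths = -1 if Rainfall >= 6 else 0  [with Rainfall=0]  = 0
Pop = 2·Deaths + 2·Migration - Births  [with Deaths=0, Migration=-4, Births=3]  = -11
Without intervention: Deaths = -1 if Rainfall >= 6 else 0  [with Rainfall=0]  = 0; Migration = -3·Rainfall + Births  [with Rainfall=0, Births=3]  = 3; Pop = 2·Deaths + 2·Migration - Births  [with Deaths=0, Migration=3, Births=3]  = 3.
Change = -11 − 3 = -14.

-14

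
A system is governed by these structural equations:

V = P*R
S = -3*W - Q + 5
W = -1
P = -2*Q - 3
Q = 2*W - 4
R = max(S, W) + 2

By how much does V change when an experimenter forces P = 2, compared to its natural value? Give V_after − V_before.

The intervention breaks the incoming arrows to P: P = -2*Q - 3 no longer applies, and P = 2.
Q = 2*W - 4  [with W=-1]  = -6
S = -3*W - Q + 5  [with W=-1, Q=-6]  = 14
R = max(S, W) + 2  [with S=14, W=-1]  = 16
V = P*R  [with P=2, R=16]  = 32
Without intervention: Q = 2*W - 4  [with W=-1]  = -6; S = -3*W - Q + 5  [with W=-1, Q=-6]  = 14; R = max(S, W) + 2  [with S=14, W=-1]  = 16; P = -2*Q - 3  [with Q=-6]  = 9; V = P*R  [with P=9, R=16]  = 144.
Change = 32 − 144 = -112.

-112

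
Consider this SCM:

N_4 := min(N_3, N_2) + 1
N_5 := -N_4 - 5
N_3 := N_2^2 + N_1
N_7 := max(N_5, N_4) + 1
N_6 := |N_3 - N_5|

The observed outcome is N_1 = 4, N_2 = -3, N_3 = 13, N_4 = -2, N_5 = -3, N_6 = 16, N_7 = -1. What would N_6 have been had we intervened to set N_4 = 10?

28

Under do(N_4=10), the mechanism N_4 := min(N_3, N_2) + 1 is discarded; N_4 is fixed at 10.
N_3 = N_2^2 + N_1  [with N_2=-3, N_1=4]  = 13
N_5 = -N_4 - 5  [with N_4=10]  = -15
N_6 = |N_3 - N_5|  [with N_3=13, N_5=-15]  = 28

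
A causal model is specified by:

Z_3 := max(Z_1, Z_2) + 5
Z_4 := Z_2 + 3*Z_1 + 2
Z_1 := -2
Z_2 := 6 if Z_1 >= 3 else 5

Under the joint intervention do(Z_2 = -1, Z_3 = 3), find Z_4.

Setting Z_2 = -1, Z_3 = 3 by intervention discards those variables' equations.
Z_4 = Z_2 + 3*Z_1 + 2  [with Z_2=-1, Z_1=-2]  = -5

-5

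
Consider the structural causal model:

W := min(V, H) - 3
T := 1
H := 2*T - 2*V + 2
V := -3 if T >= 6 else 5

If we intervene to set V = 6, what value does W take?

-11

Under do(V=6), the mechanism V := -3 if T >= 6 else 5 is discarded; V is fixed at 6.
H = 2*T - 2*V + 2  [with T=1, V=6]  = -8
W = min(V, H) - 3  [with V=6, H=-8]  = -11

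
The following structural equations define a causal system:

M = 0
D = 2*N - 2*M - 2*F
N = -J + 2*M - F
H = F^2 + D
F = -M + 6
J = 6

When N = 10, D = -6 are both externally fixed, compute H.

30

The joint intervention fixes N = 10, D = -6, removing each variable's own equation.
F = -M + 6  [with M=0]  = 6
H = F^2 + D  [with F=6, D=-6]  = 30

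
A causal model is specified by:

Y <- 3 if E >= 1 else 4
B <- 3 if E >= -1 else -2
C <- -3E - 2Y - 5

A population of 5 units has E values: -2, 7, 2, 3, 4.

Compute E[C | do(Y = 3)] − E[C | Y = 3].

Every unit gets Y=3 under the intervention. C values become -5, -32, -17, -20, -23; E[C|do(Y=3)] = -19.4.
E[C|Y=3] averages over only the 4 units with Y=3 (E = 7, 2, 3, 4): C = -32, -17, -20, -23, mean -23.
Difference = -19.4 − (-23) = 3.6.

3.6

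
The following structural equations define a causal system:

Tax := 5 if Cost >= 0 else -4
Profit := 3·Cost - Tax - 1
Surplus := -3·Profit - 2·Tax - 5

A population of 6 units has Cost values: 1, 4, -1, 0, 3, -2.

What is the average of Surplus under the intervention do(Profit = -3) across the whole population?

do(Profit=-3) breaks Profit's dependence on Cost. With Profit=-3 fixed, Surplus across the units is -6, -6, 12, -6, -6, 12, mean 0.

0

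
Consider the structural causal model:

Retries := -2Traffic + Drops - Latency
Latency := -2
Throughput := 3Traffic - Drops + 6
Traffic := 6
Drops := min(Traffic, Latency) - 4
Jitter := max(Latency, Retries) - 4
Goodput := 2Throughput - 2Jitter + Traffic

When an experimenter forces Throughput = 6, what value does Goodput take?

30

Intervening sets Throughput = 6 and removes its equation (Throughput := 3Traffic - Drops + 6).
Drops = min(Traffic, Latency) - 4  [with Traffic=6, Latency=-2]  = -6
Retries = -2Traffic + Drops - Latency  [with Traffic=6, Drops=-6, Latency=-2]  = -16
Jitter = max(Latency, Retries) - 4  [with Latency=-2, Retries=-16]  = -6
Goodput = 2Throughput - 2Jitter + Traffic  [with Throughput=6, Jitter=-6, Traffic=6]  = 30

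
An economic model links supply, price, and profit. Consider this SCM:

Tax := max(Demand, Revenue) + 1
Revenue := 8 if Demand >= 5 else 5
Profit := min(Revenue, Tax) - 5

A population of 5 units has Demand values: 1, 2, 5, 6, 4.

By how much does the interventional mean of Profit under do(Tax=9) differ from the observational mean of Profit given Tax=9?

-1.8

do(Tax=9) breaks Tax's dependence on Demand. With Tax=9 fixed, Profit across the units is 0, 0, 3, 3, 0, mean 1.2.
Conditioning on Tax=9 selects the 2 unit(s) with Demand ∈ {5, 6}. Their Profit values: 3, 3. Mean = 3.
Difference = 1.2 − 3 = -1.8.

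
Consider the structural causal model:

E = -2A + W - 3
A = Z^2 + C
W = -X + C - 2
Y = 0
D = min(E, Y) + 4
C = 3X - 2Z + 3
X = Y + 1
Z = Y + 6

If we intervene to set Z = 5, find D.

do(Z=5) replaces the equation Z = Y + 6 with the constant Z = 5.
X = Y + 1  [with Y=0]  = 1
C = 3X - 2Z + 3  [with X=1, Z=5]  = -4
A = Z^2 + C  [with Z=5, C=-4]  = 21
W = -X + C - 2  [with X=1, C=-4]  = -7
E = -2A + W - 3  [with A=21, W=-7]  = -52
D = min(E, Y) + 4  [with E=-52, Y=0]  = -48

-48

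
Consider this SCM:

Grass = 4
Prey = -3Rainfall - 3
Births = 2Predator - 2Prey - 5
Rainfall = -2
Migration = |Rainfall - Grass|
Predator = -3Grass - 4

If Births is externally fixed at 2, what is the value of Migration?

The intervention breaks the incoming arrows to Births: Births = 2Predator - 2Prey - 5 no longer applies, and Births = 2.
Since Migration is not a descendant of the intervened variable, it is unaffected.
Migration = |Rainfall - Grass|  [with Rainfall=-2, Grass=4]  = 6

6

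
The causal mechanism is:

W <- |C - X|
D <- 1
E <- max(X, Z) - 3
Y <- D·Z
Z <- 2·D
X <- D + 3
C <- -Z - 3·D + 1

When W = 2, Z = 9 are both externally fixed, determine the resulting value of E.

Under do(W = 2, Z = 9), each intervened variable's structural equation is replaced by its fixed value.
X = D + 3  [with D=1]  = 4
E = max(X, Z) - 3  [with X=4, Z=9]  = 6

6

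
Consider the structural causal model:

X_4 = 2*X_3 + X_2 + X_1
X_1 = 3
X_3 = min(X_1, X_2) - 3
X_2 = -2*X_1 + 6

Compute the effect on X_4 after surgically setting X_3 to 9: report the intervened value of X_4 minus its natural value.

The intervention breaks the incoming arrows to X_3: X_3 = min(X_1, X_2) - 3 no longer applies, and X_3 = 9.
X_2 = -2*X_1 + 6  [with X_1=3]  = 0
X_4 = 2*X_3 + X_2 + X_1  [with X_3=9, X_2=0, X_1=3]  = 21
Without intervention: X_2 = -2*X_1 + 6  [with X_1=3]  = 0; X_3 = min(X_1, X_2) - 3  [with X_1=3, X_2=0]  = -3; X_4 = 2*X_3 + X_2 + X_1  [with X_3=-3, X_2=0, X_1=3]  = -3.
Change = 21 − (-3) = 24.

24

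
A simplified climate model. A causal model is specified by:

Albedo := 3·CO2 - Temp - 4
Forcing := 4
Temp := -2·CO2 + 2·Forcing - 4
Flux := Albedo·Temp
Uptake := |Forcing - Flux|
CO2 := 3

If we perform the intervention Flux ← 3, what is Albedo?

7

The intervention breaks the incoming arrows to Flux: Flux := Albedo·Temp no longer applies, and Flux = 3.
Since Albedo is not a descendant of the intervened variable, it is unaffected.
Temp = -2·CO2 + 2·Forcing - 4  [with CO2=3, Forcing=4]  = -2
Albedo = 3·CO2 - Temp - 4  [with CO2=3, Temp=-2]  = 7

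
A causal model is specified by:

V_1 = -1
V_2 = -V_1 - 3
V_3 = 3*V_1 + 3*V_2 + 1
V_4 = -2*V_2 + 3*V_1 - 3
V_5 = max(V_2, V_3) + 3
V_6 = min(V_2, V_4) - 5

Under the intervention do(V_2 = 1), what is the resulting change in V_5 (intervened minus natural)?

do(V_2=1) replaces the equation V_2 = -V_1 - 3 with the constant V_2 = 1.
V_3 = 3*V_1 + 3*V_2 + 1  [with V_1=-1, V_2=1]  = 1
V_5 = max(V_2, V_3) + 3  [with V_2=1, V_3=1]  = 4
Without intervention: V_2 = -V_1 - 3  [with V_1=-1]  = -2; V_3 = 3*V_1 + 3*V_2 + 1  [with V_1=-1, V_2=-2]  = -8; V_5 = max(V_2, V_3) + 3  [with V_2=-2, V_3=-8]  = 1.
Change = 4 − 1 = 3.

3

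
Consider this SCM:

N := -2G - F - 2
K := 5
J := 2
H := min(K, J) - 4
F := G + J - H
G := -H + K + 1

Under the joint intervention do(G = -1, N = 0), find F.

3

Setting G = -1, N = 0 by intervention discards those variables' equations.
H = min(K, J) - 4  [with K=5, J=2]  = -2
F = G + J - H  [with G=-1, J=2, H=-2]  = 3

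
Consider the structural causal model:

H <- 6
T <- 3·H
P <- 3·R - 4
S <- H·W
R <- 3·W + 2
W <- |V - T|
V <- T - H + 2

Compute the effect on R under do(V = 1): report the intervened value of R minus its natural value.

39

do(V=1) replaces the equation V <- T - H + 2 with the constant V = 1.
T = 3·H  [with H=6]  = 18
W = |V - T|  [with V=1, T=18]  = 17
R = 3·W + 2  [with W=17]  = 53
Without intervention: T = 3·H  [with H=6]  = 18; V = T - H + 2  [with T=18, H=6]  = 14; W = |V - T|  [with V=14, T=18]  = 4; R = 3·W + 2  [with W=4]  = 14.
Change = 53 − 14 = 39.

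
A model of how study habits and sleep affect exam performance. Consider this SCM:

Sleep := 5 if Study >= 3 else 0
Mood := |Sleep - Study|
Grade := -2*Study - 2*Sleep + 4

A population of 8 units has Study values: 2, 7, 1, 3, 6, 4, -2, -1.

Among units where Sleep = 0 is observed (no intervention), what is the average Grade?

4

Observing Sleep=0 restricts to units where Sleep's equation naturally yields 0: Study ∈ {2, 1, -2, -1}. In that subpopulation Grade = 0, 2, 8, 6, mean 4.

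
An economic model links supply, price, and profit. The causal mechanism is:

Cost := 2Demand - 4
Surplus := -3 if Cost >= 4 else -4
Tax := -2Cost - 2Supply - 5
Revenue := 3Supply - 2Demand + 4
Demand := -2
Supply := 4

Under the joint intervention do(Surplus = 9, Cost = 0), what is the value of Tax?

Under do(Surplus = 9, Cost = 0), each intervened variable's structural equation is replaced by its fixed value.
Tax = -2Cost - 2Supply - 5  [with Cost=0, Supply=4]  = -13

-13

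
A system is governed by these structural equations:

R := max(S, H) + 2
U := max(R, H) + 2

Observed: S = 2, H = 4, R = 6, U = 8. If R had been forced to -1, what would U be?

6

The intervention breaks the incoming arrows to R: R := max(S, H) + 2 no longer applies, and R = -1.
U = max(R, H) + 2  [with R=-1, H=4]  = 6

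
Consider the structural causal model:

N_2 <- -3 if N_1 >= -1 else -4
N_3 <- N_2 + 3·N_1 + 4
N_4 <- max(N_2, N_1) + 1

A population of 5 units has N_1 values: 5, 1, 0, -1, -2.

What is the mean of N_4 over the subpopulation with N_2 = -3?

2.25

Observing N_2=-3 restricts to units where N_2's equation naturally yields -3: N_1 ∈ {5, 1, 0, -1}. In that subpopulation N_4 = 6, 2, 1, 0, mean 2.25.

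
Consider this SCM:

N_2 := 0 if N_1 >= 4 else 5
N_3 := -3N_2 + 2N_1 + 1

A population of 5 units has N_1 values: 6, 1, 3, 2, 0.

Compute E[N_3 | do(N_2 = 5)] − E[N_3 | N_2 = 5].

1.8

Every unit gets N_2=5 under the intervention. N_3 values become -2, -12, -8, -10, -14; E[N_3|do(N_2=5)] = -9.2.
Observing N_2=5 restricts to units where N_2's equation naturally yields 5: N_1 ∈ {1, 3, 2, 0}. In that subpopulation N_3 = -12, -8, -10, -14, mean -11.
Difference = -9.2 − (-11) = 1.8.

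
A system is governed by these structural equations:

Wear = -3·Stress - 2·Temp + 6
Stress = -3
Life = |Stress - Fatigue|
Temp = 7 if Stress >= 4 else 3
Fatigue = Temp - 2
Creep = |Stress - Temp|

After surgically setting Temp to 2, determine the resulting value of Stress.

Under do(Temp=2), the mechanism Temp = 7 if Stress >= 4 else 3 is discarded; Temp is fixed at 2.
Stress is not downstream of the intervention, so its value is determined by the original equations.

-3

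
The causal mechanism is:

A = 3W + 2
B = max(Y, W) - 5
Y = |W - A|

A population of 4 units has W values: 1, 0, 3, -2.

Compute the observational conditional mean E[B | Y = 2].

Observing Y=2 restricts to units where Y's equation naturally yields 2: W ∈ {0, -2}. In that subpopulation B = -3, -3, mean -3.

-3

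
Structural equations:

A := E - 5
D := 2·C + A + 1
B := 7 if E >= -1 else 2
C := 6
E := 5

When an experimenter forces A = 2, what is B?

7

do(A=2) replaces the equation A := E - 5 with the constant A = 2.
B is not downstream of the intervention, so its value is determined by the original equations.
B = 7 if E >= -1 else 2  [with E=5]  = 7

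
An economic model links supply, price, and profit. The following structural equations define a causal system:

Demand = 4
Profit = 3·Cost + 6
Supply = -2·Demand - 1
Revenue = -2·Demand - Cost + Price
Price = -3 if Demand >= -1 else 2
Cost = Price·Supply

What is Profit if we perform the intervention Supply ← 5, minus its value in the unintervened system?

The intervention breaks the incoming arrows to Supply: Supply = -2·Demand - 1 no longer applies, and Supply = 5.
Price = -3 if Demand >= -1 else 2  [with Demand=4]  = -3
Cost = Price·Supply  [with Price=-3, Supply=5]  = -15
Profit = 3·Cost + 6  [with Cost=-15]  = -39
Without intervention: Price = -3 if Demand >= -1 else 2  [with Demand=4]  = -3; Supply = -2·Demand - 1  [with Demand=4]  = -9; Cost = Price·Supply  [with Price=-3, Supply=-9]  = 27; Profit = 3·Cost + 6  [with Cost=27]  = 87.
Change = -39 − 87 = -126.

-126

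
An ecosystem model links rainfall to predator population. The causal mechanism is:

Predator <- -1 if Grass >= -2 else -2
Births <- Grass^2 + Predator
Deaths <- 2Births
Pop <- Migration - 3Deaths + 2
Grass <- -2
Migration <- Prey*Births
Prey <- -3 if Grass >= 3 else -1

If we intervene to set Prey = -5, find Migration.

-15

Under do(Prey=-5), the mechanism Prey <- -3 if Grass >= 3 else -1 is discarded; Prey is fixed at -5.
Predator = -1 if Grass >= -2 else -2  [with Grass=-2]  = -1
Births = Grass^2 + Predator  [with Grass=-2, Predator=-1]  = 3
Migration = Prey*Births  [with Prey=-5, Births=3]  = -15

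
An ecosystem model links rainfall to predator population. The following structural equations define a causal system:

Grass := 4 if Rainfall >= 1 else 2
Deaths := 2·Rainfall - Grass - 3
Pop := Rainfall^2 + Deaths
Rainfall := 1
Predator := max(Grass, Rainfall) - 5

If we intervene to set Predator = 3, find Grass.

Under do(Predator=3), the mechanism Predator := max(Grass, Rainfall) - 5 is discarded; Predator is fixed at 3.
Since Grass is not a descendant of the intervened variable, it is unaffected.
Grass = 4 if Rainfall >= 1 else 2  [with Rainfall=1]  = 4

4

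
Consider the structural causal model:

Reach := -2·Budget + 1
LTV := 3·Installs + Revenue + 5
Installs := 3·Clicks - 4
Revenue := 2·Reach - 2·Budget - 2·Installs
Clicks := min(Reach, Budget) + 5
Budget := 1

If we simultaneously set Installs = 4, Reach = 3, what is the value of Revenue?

-4

The joint intervention fixes Installs = 4, Reach = 3, removing each variable's own equation.
Revenue = 2·Reach - 2·Budget - 2·Installs  [with Reach=3, Budget=1, Installs=4]  = -4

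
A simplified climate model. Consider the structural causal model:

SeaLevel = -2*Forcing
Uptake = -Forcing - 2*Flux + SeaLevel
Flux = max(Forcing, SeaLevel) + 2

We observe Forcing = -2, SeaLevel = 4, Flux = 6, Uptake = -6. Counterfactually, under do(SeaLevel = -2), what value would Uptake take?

0

Under do(SeaLevel=-2), the mechanism SeaLevel = -2*Forcing is discarded; SeaLevel is fixed at -2.
Flux = max(Forcing, SeaLevel) + 2  [with Forcing=-2, SeaLevel=-2]  = 0
Uptake = -Forcing - 2*Flux + SeaLevel  [with Forcing=-2, Flux=0, SeaLevel=-2]  = 0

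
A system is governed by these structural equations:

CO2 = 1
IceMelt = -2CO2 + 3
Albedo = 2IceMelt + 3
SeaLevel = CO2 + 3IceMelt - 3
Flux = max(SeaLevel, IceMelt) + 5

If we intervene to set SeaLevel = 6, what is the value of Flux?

Intervening sets SeaLevel = 6 and removes its equation (SeaLevel = CO2 + 3IceMelt - 3).
IceMelt = -2CO2 + 3  [with CO2=1]  = 1
Flux = max(SeaLevel, IceMelt) + 5  [with SeaLevel=6, IceMelt=1]  = 11

11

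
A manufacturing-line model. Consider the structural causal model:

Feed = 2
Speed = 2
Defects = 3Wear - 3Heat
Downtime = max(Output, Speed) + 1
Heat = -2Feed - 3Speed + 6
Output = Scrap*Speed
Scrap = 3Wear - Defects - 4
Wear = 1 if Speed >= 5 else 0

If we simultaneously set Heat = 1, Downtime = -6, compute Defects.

-3

The joint intervention fixes Heat = 1, Downtime = -6, removing each variable's own equation.
Wear = 1 if Speed >= 5 else 0  [with Speed=2]  = 0
Defects = 3Wear - 3Heat  [with Wear=0, Heat=1]  = -3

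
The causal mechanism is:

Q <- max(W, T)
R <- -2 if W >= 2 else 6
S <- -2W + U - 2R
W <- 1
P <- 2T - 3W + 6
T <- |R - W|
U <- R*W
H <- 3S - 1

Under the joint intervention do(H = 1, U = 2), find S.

Under do(H = 1, U = 2), each intervened variable's structural equation is replaced by its fixed value.
R = -2 if W >= 2 else 6  [with W=1]  = 6
S = -2W + U - 2R  [with W=1, U=2, R=6]  = -12

-12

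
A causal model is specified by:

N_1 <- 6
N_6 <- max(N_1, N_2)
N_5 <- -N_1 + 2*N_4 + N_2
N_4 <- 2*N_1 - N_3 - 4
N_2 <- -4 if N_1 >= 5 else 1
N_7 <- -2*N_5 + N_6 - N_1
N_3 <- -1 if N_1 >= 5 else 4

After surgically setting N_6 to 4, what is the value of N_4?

9

do(N_6=4) replaces the equation N_6 <- max(N_1, N_2) with the constant N_6 = 4.
No directed path runs from N_6 to N_4, so N_4 keeps its natural value.
N_3 = -1 if N_1 >= 5 else 4  [with N_1=6]  = -1
N_4 = 2*N_1 - N_3 - 4  [with N_1=6, N_3=-1]  = 9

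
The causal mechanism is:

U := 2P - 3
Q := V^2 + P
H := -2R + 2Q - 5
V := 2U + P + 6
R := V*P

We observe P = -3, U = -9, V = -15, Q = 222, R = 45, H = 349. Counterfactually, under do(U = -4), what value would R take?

do(U=-4) replaces the equation U := 2P - 3 with the constant U = -4.
V = 2U + P + 6  [with U=-4, P=-3]  = -5
R = V*P  [with V=-5, P=-3]  = 15

15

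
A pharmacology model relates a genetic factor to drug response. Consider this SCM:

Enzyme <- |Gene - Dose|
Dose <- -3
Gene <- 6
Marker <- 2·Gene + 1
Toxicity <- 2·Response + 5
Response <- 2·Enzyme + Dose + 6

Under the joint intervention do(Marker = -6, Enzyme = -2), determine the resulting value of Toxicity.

3

The joint intervention fixes Marker = -6, Enzyme = -2, removing each variable's own equation.
Response = 2·Enzyme + Dose + 6  [with Enzyme=-2, Dose=-3]  = -1
Toxicity = 2·Response + 5  [with Response=-1]  = 3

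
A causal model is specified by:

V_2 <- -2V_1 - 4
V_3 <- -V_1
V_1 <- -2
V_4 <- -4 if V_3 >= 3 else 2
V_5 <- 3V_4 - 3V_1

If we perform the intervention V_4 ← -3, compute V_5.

Intervening sets V_4 = -3 and removes its equation (V_4 <- -4 if V_3 >= 3 else 2).
V_5 = 3V_4 - 3V_1  [with V_4=-3, V_1=-2]  = -3

-3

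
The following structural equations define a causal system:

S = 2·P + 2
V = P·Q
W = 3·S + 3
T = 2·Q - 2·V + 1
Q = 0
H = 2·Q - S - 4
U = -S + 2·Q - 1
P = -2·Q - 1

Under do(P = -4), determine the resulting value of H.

2

Under do(P=-4), the mechanism P = -2·Q - 1 is discarded; P is fixed at -4.
S = 2·P + 2  [with P=-4]  = -6
H = 2·Q - S - 4  [with Q=0, S=-6]  = 2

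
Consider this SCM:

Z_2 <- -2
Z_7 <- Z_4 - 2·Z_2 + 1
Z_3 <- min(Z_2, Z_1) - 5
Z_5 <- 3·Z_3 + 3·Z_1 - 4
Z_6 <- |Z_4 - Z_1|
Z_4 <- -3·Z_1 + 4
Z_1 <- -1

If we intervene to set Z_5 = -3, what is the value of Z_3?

-7

do(Z_5=-3) replaces the equation Z_5 <- 3·Z_3 + 3·Z_1 - 4 with the constant Z_5 = -3.
Z_3 is not downstream of the intervention, so its value is determined by the original equations.
Z_3 = min(Z_2, Z_1) - 5  [with Z_2=-2, Z_1=-1]  = -7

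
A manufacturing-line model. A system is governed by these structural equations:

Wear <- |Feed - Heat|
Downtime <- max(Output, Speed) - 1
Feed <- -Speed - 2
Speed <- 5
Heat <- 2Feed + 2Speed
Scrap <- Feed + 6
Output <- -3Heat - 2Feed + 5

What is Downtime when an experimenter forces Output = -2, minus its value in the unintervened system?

-26

Intervening sets Output = -2 and removes its equation (Output <- -3Heat - 2Feed + 5).
Downtime = max(Output, Speed) - 1  [with Output=-2, Speed=5]  = 4
Without intervention: Feed = -Speed - 2  [with Speed=5]  = -7; Heat = 2Feed + 2Speed  [with Feed=-7, Speed=5]  = -4; Output = -3Heat - 2Feed + 5  [with Heat=-4, Feed=-7]  = 31; Downtime = max(Output, Speed) - 1  [with Output=31, Speed=5]  = 30.
Change = 4 − 30 = -26.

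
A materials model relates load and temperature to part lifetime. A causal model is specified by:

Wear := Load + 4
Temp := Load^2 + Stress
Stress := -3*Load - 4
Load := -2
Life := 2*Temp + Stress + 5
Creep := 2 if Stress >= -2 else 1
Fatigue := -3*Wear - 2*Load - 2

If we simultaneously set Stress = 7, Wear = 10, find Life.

34

The joint intervention fixes Stress = 7, Wear = 10, removing each variable's own equation.
Temp = Load^2 + Stress  [with Load=-2, Stress=7]  = 11
Life = 2*Temp + Stress + 5  [with Temp=11, Stress=7]  = 34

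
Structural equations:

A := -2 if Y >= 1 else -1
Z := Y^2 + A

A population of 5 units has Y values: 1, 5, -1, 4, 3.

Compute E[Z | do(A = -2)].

8.4

do(A=-2) breaks A's dependence on Y. With A=-2 fixed, Z across the units is -1, 23, -1, 14, 7, mean 8.4.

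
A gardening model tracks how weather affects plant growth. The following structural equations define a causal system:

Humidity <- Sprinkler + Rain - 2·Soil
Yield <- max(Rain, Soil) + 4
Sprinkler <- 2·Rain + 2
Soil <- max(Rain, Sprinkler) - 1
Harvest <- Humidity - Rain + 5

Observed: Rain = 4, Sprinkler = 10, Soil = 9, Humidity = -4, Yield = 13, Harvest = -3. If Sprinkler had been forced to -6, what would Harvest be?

Under do(Sprinkler=-6), the mechanism Sprinkler <- 2·Rain + 2 is discarded; Sprinkler is fixed at -6.
Soil = max(Rain, Sprinkler) - 1  [with Rain=4, Sprinkler=-6]  = 3
Humidity = Sprinkler + Rain - 2·Soil  [with Sprinkler=-6, Rain=4, Soil=3]  = -8
Harvest = Humidity - Rain + 5  [with Humidity=-8, Rain=4]  = -7

-7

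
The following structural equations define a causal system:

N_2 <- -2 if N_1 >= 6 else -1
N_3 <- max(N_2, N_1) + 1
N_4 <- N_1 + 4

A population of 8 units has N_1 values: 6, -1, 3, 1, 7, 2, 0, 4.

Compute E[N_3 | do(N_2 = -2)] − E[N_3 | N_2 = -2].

-3.75

Every unit gets N_2=-2 under the intervention. N_3 values become 7, 0, 4, 2, 8, 3, 1, 5; E[N_3|do(N_2=-2)] = 3.75.
Observing N_2=-2 restricts to units where N_2's equation naturally yields -2: N_1 ∈ {6, 7}. In that subpopulation N_3 = 7, 8, mean 7.5.
Difference = 3.75 − 7.5 = -3.75.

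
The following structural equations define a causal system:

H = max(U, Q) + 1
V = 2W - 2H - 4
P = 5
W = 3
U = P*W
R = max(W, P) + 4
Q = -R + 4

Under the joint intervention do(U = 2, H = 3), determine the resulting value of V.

-4

Under do(U = 2, H = 3), each intervened variable's structural equation is replaced by its fixed value.
V = 2W - 2H - 4  [with W=3, H=3]  = -4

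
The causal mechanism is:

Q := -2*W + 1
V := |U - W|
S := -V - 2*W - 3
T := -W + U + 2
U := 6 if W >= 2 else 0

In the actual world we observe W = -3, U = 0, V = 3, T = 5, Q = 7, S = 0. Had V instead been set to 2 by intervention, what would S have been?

The intervention breaks the incoming arrows to V: V := |U - W| no longer applies, and V = 2.
S = -V - 2*W - 3  [with V=2, W=-3]  = 1

1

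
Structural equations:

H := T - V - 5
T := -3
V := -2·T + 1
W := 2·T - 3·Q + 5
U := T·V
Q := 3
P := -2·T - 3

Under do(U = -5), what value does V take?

7

The intervention breaks the incoming arrows to U: U := T·V no longer applies, and U = -5.
Since V is not a descendant of the intervened variable, it is unaffected.
V = -2·T + 1  [with T=-3]  = 7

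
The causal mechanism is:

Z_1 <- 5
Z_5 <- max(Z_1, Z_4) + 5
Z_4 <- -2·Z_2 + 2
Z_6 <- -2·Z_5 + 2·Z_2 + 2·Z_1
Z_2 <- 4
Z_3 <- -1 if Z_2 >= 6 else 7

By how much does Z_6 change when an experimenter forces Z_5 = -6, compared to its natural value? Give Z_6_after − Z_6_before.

32

The intervention breaks the incoming arrows to Z_5: Z_5 <- max(Z_1, Z_4) + 5 no longer applies, and Z_5 = -6.
Z_6 = -2·Z_5 + 2·Z_2 + 2·Z_1  [with Z_5=-6, Z_2=4, Z_1=5]  = 30
Without intervention: Z_4 = -2·Z_2 + 2  [with Z_2=4]  = -6; Z_5 = max(Z_1, Z_4) + 5  [with Z_1=5, Z_4=-6]  = 10; Z_6 = -2·Z_5 + 2·Z_2 + 2·Z_1  [with Z_5=10, Z_2=4, Z_1=5]  = -2.
Change = 30 − (-2) = 32.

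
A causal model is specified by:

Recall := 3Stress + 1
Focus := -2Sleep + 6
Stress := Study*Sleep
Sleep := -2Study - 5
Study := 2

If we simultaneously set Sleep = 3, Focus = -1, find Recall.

19

Setting Sleep = 3, Focus = -1 by intervention discards those variables' equations.
Stress = Study*Sleep  [with Study=2, Sleep=3]  = 6
Recall = 3Stress + 1  [with Stress=6]  = 19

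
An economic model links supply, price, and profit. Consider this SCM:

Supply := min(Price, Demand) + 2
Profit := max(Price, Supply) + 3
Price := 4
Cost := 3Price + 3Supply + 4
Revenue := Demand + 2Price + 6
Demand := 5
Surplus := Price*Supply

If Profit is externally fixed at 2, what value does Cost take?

34

do(Profit=2) replaces the equation Profit := max(Price, Supply) + 3 with the constant Profit = 2.
No directed path runs from Profit to Cost, so Cost keeps its natural value.
Supply = min(Price, Demand) + 2  [with Price=4, Demand=5]  = 6
Cost = 3Price + 3Supply + 4  [with Price=4, Supply=6]  = 34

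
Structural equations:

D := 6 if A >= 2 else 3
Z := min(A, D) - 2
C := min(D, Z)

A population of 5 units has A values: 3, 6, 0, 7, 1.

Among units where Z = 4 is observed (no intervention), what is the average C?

Conditioning on Z=4 selects the 2 unit(s) with A ∈ {6, 7}. Their C values: 4, 4. Mean = 4.

4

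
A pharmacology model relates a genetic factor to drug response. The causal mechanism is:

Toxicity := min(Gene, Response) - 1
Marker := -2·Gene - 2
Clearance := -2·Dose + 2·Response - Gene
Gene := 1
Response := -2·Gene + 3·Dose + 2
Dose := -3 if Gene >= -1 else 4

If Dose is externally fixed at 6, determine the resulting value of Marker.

-4

The intervention breaks the incoming arrows to Dose: Dose := -3 if Gene >= -1 else 4 no longer applies, and Dose = 6.
Since Marker is not a descendant of the intervened variable, it is unaffected.
Marker = -2·Gene - 2  [with Gene=1]  = -4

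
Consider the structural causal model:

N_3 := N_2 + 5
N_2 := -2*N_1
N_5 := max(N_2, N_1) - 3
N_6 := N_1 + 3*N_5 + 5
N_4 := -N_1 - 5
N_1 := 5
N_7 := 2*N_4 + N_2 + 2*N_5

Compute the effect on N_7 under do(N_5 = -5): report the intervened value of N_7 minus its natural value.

Under do(N_5=-5), the mechanism N_5 := max(N_2, N_1) - 3 is discarded; N_5 is fixed at -5.
N_2 = -2*N_1  [with N_1=5]  = -10
N_4 = -N_1 - 5  [with N_1=5]  = -10
N_7 = 2*N_4 + N_2 + 2*N_5  [with N_4=-10, N_2=-10, N_5=-5]  = -40
Without intervention: N_2 = -2*N_1  [with N_1=5]  = -10; N_4 = -N_1 - 5  [with N_1=5]  = -10; N_5 = max(N_2, N_1) - 3  [with N_2=-10, N_1=5]  = 2; N_7 = 2*N_4 + N_2 + 2*N_5  [with N_4=-10, N_2=-10, N_5=2]  = -26.
Change = -40 − (-26) = -14.

-14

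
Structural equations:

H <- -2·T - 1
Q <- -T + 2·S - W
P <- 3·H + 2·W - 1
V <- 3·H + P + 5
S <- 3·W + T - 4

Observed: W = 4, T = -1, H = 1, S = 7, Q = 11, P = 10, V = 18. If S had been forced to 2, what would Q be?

1

Intervening sets S = 2 and removes its equation (S <- 3·W + T - 4).
Q = -T + 2·S - W  [with T=-1, S=2, W=4]  = 1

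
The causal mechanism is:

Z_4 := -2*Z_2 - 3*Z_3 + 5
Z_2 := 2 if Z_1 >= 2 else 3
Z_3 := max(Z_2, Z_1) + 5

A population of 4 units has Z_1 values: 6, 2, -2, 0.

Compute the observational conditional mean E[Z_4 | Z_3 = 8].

Observing Z_3=8 restricts to units where Z_3's equation naturally yields 8: Z_1 ∈ {-2, 0}. In that subpopulation Z_4 = -25, -25, mean -25.

-25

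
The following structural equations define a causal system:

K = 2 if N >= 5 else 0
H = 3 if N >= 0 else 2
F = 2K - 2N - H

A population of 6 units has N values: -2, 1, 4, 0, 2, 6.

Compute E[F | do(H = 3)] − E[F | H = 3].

The intervention sets H=3 in all 6 units regardless of N. Recomputing F per unit gives 1, -5, -11, -3, -7, -11; average -6.
Conditioning on H=3 selects the 5 unit(s) with N ∈ {1, 4, 0, 2, 6}. Their F values: -5, -11, -3, -7, -11. Mean = -7.4.
Difference = -6 − (-7.4) = 1.4.

1.4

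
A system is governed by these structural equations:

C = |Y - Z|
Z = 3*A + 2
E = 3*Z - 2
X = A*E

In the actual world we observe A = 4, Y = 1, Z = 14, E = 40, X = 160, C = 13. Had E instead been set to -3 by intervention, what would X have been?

-12

Intervening sets E = -3 and removes its equation (E = 3*Z - 2).
X = A*E  [with A=4, E=-3]  = -12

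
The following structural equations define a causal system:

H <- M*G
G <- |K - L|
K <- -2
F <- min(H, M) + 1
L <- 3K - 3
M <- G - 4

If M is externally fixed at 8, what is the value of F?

9

Under do(M=8), the mechanism M <- G - 4 is discarded; M is fixed at 8.
L = 3K - 3  [with K=-2]  = -9
G = |K - L|  [with K=-2, L=-9]  = 7
H = M*G  [with M=8, G=7]  = 56
F = min(H, M) + 1  [with H=56, M=8]  = 9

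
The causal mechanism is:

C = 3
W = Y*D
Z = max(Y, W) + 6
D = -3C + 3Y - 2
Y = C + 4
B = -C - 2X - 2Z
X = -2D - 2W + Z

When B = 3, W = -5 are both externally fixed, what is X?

Setting B = 3, W = -5 by intervention discards those variables' equations.
Y = C + 4  [with C=3]  = 7
D = -3C + 3Y - 2  [with C=3, Y=7]  = 10
Z = max(Y, W) + 6  [with Y=7, W=-5]  = 13
X = -2D - 2W + Z  [with D=10, W=-5, Z=13]  = 3

3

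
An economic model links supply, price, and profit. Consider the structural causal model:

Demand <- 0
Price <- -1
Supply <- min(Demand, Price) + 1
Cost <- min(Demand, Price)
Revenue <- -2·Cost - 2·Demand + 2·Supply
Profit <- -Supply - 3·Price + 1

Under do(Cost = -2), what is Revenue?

Intervening sets Cost = -2 and removes its equation (Cost <- min(Demand, Price)).
Supply = min(Demand, Price) + 1  [with Demand=0, Price=-1]  = 0
Revenue = -2·Cost - 2·Demand + 2·Supply  [with Cost=-2, Demand=0, Supply=0]  = 4

4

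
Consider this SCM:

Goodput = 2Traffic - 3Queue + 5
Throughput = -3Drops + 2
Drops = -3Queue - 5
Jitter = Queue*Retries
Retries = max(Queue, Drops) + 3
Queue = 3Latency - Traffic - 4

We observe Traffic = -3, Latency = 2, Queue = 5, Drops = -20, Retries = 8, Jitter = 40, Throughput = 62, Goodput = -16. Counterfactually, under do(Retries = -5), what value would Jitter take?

The intervention breaks the incoming arrows to Retries: Retries = max(Queue, Drops) + 3 no longer applies, and Retries = -5.
Queue = 3Latency - Traffic - 4  [with Latency=2, Traffic=-3]  = 5
Jitter = Queue*Retries  [with Queue=5, Retries=-5]  = -25

-25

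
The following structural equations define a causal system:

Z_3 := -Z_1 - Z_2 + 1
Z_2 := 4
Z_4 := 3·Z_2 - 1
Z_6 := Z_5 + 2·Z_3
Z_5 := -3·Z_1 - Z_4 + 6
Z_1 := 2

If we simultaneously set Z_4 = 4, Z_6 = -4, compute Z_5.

Setting Z_4 = 4, Z_6 = -4 by intervention discards those variables' equations.
Z_5 = -3·Z_1 - Z_4 + 6  [with Z_1=2, Z_4=4]  = -4

-4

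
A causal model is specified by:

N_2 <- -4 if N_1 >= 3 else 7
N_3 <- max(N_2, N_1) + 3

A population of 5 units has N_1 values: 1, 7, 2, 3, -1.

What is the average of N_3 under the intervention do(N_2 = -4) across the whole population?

5.4

Every unit gets N_2=-4 under the intervention. N_3 values become 4, 10, 5, 6, 2; E[N_3|do(N_2=-4)] = 5.4.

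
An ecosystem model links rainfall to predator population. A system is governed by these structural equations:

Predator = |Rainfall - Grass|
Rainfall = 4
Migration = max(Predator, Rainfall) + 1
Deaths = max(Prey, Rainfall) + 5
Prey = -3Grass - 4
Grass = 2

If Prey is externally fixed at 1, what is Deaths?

do(Prey=1) replaces the equation Prey = -3Grass - 4 with the constant Prey = 1.
Deaths = max(Prey, Rainfall) + 5  [with Prey=1, Rainfall=4]  = 9

9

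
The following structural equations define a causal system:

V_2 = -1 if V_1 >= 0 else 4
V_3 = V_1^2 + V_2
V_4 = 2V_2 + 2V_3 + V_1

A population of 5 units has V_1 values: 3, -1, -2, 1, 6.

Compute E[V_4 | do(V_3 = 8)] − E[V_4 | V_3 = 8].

The intervention sets V_3=8 in all 5 units regardless of V_1. Recomputing V_4 per unit gives 17, 23, 22, 15, 20; average 19.4.
E[V_4|V_3=8] averages over only the 2 units with V_3=8 (V_1 = 3, -2): V_4 = 17, 22, mean 19.5.
Difference = 19.4 − 19.5 = -0.1.

-0.1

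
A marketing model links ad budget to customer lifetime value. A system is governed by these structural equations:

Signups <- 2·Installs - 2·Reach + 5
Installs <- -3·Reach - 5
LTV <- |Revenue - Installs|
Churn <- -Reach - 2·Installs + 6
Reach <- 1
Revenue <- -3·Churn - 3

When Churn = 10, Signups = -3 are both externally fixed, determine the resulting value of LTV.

25

The joint intervention fixes Churn = 10, Signups = -3, removing each variable's own equation.
Installs = -3·Reach - 5  [with Reach=1]  = -8
Revenue = -3·Churn - 3  [with Churn=10]  = -33
LTV = |Revenue - Installs|  [with Revenue=-33, Installs=-8]  = 25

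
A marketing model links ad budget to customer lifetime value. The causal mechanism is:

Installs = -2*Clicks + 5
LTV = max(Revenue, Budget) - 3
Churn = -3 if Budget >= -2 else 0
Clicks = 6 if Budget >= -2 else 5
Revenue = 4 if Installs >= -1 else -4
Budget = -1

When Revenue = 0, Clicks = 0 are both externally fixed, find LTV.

The joint intervention fixes Revenue = 0, Clicks = 0, removing each variable's own equation.
LTV = max(Revenue, Budget) - 3  [with Revenue=0, Budget=-1]  = -3

-3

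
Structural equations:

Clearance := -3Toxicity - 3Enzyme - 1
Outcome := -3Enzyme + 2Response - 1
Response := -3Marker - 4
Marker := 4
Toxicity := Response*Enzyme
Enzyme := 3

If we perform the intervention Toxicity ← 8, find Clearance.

-34

Intervening sets Toxicity = 8 and removes its equation (Toxicity := Response*Enzyme).
Clearance = -3Toxicity - 3Enzyme - 1  [with Toxicity=8, Enzyme=3]  = -34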